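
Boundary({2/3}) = {2/3}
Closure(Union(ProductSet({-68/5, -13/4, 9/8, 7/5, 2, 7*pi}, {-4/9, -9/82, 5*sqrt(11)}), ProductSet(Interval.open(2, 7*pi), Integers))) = Union(ProductSet({-68/5, -13/4, 9/8, 7/5, 2, 7*pi}, {-4/9, -9/82, 5*sqrt(11)}), ProductSet(Interval(2, 7*pi), Integers))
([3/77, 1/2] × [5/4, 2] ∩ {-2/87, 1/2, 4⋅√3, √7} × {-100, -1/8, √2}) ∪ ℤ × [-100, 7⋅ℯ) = ({1/2} × {√2}) ∪ (ℤ × [-100, 7⋅ℯ))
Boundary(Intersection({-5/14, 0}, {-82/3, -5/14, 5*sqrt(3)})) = {-5/14}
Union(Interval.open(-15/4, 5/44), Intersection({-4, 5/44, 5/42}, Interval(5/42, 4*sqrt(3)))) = Union({5/42}, Interval.open(-15/4, 5/44))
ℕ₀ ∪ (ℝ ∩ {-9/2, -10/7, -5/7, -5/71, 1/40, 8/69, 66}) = {-9/2, -10/7, -5/7, -5/71, 1/40, 8/69} ∪ ℕ₀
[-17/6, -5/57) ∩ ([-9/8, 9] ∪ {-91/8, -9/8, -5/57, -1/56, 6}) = [-9/8, -5/57)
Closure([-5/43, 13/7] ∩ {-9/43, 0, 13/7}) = {0, 13/7}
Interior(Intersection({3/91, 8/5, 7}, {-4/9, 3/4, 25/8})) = EmptySet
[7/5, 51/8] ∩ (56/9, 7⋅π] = (56/9, 51/8]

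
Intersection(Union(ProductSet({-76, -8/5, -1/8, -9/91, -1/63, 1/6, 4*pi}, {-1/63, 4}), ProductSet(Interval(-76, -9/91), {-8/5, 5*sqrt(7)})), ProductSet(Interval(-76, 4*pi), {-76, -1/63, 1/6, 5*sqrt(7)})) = Union(ProductSet({-76, -8/5, -1/8, -9/91, -1/63, 1/6, 4*pi}, {-1/63}), ProductSet(Interval(-76, -9/91), {5*sqrt(7)}))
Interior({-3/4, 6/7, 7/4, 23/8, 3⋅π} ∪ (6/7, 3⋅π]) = (6/7, 3⋅π)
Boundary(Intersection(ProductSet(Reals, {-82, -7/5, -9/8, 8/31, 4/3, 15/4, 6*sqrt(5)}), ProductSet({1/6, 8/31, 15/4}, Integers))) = ProductSet({1/6, 8/31, 15/4}, {-82})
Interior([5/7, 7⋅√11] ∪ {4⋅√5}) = (5/7, 7⋅√11)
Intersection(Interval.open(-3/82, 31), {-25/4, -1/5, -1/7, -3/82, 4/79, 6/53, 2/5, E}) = {4/79, 6/53, 2/5, E}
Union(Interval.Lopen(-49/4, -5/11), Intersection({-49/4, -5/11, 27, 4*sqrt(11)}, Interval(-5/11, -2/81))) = Interval.Lopen(-49/4, -5/11)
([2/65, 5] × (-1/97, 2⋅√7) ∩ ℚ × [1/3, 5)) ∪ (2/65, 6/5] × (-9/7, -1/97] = ((2/65, 6/5] × (-9/7, -1/97]) ∪ ((ℚ ∩ [2/65, 5]) × [1/3, 5))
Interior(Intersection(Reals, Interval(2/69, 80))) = Interval.open(2/69, 80)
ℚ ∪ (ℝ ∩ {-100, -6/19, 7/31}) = ℚ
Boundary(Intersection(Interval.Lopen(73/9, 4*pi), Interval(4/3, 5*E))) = {73/9, 4*pi}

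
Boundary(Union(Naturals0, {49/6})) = Union({49/6}, Naturals0)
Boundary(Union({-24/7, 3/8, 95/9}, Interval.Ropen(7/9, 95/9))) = {-24/7, 3/8, 7/9, 95/9}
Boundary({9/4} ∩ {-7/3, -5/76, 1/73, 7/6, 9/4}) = {9/4}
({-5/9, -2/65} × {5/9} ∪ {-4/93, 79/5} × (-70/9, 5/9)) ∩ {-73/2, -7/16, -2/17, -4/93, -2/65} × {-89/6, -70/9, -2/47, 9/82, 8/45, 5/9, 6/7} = ({-2/65} × {5/9}) ∪ ({-4/93} × {-2/47, 9/82, 8/45})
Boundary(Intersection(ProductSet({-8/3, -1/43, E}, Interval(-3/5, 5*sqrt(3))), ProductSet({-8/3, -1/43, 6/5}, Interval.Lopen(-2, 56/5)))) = ProductSet({-8/3, -1/43}, Interval(-3/5, 5*sqrt(3)))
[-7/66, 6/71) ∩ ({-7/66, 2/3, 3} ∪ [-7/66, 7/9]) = [-7/66, 6/71)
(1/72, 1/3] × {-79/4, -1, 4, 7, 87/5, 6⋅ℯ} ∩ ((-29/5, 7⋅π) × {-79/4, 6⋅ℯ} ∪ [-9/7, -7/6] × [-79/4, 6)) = (1/72, 1/3] × {-79/4, 6⋅ℯ}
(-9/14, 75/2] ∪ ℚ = ℚ ∪ [-9/14, 75/2]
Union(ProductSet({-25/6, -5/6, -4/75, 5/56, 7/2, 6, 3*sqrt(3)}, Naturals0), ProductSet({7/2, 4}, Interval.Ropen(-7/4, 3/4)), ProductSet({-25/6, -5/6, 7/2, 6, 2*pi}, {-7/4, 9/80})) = Union(ProductSet({7/2, 4}, Interval.Ropen(-7/4, 3/4)), ProductSet({-25/6, -5/6, 7/2, 6, 2*pi}, {-7/4, 9/80}), ProductSet({-25/6, -5/6, -4/75, 5/56, 7/2, 6, 3*sqrt(3)}, Naturals0))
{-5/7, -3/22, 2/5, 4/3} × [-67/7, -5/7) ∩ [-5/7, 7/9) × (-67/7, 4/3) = {-5/7, -3/22, 2/5} × (-67/7, -5/7)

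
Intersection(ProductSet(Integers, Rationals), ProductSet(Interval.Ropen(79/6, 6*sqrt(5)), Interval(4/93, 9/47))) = EmptySet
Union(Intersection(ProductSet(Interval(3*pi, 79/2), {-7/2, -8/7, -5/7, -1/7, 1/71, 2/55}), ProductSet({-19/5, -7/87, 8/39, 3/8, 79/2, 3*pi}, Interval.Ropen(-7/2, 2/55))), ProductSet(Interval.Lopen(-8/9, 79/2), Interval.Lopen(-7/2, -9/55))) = Union(ProductSet({79/2, 3*pi}, {-7/2, -8/7, -5/7, -1/7, 1/71}), ProductSet(Interval.Lopen(-8/9, 79/2), Interval.Lopen(-7/2, -9/55)))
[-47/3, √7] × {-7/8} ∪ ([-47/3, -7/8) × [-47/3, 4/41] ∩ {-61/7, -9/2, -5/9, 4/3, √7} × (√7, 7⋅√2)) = [-47/3, √7] × {-7/8}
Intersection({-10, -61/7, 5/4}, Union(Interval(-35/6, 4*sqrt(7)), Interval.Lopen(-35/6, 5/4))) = {5/4}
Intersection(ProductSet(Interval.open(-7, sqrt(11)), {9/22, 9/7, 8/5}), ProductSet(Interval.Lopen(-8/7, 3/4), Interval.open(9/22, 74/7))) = ProductSet(Interval.Lopen(-8/7, 3/4), {9/7, 8/5})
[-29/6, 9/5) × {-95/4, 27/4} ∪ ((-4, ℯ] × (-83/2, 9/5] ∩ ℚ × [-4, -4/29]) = ([-29/6, 9/5) × {-95/4, 27/4}) ∪ ((ℚ ∩ (-4, ℯ]) × [-4, -4/29])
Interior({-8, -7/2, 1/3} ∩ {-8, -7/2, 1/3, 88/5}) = ∅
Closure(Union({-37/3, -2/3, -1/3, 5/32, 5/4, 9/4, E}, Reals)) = Reals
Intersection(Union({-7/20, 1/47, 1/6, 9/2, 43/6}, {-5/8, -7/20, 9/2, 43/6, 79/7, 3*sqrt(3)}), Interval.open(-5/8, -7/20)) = EmptySet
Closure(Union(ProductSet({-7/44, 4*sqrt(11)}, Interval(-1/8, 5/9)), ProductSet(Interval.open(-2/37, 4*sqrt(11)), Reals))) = Union(ProductSet({-7/44, 4*sqrt(11)}, Interval(-1/8, 5/9)), ProductSet(Interval(-2/37, 4*sqrt(11)), Reals))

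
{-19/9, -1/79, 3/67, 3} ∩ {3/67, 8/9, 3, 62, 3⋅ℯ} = {3/67, 3}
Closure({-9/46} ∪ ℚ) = ℝ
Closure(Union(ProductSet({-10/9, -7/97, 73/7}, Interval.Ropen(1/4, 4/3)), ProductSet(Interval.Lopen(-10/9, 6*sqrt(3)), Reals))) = Union(ProductSet({-10/9, 73/7}, Interval(1/4, 4/3)), ProductSet({-10/9, -7/97, 73/7}, Interval.Ropen(1/4, 4/3)), ProductSet(Interval(-10/9, 6*sqrt(3)), Reals))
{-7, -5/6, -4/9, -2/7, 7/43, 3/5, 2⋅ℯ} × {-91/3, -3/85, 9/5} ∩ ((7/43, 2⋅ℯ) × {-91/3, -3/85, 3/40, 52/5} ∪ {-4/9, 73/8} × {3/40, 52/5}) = {3/5} × {-91/3, -3/85}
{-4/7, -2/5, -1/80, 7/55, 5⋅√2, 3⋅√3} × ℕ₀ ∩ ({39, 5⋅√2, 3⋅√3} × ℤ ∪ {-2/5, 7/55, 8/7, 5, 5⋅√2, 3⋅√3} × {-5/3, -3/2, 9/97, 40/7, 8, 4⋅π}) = ({5⋅√2, 3⋅√3} × ℕ₀) ∪ ({-2/5, 7/55, 5⋅√2, 3⋅√3} × {8})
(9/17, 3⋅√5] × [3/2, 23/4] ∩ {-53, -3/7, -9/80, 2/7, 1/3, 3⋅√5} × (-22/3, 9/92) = ∅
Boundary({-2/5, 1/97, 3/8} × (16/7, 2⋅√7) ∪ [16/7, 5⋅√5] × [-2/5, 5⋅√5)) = ({-2/5, 1/97, 3/8} × [16/7, 2⋅√7]) ∪ ({16/7, 5⋅√5} × [-2/5, 5⋅√5]) ∪ ([16/7, 5⋅√5] × {-2/5, 5⋅√5})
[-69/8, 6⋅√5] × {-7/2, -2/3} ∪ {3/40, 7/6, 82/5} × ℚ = ({3/40, 7/6, 82/5} × ℚ) ∪ ([-69/8, 6⋅√5] × {-7/2, -2/3})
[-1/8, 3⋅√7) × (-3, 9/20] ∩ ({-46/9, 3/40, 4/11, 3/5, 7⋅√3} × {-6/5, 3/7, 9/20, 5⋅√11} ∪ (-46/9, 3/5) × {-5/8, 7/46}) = ({3/40, 4/11, 3/5} × {-6/5, 3/7, 9/20}) ∪ ([-1/8, 3/5) × {-5/8, 7/46})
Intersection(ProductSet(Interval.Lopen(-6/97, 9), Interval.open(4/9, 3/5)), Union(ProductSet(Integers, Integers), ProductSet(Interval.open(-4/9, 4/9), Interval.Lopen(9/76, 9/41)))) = EmptySet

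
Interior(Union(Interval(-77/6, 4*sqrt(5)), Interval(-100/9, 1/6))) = Interval.open(-77/6, 4*sqrt(5))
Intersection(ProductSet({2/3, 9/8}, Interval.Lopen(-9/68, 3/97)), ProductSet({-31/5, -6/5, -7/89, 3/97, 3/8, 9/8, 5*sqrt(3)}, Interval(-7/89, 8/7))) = ProductSet({9/8}, Interval(-7/89, 3/97))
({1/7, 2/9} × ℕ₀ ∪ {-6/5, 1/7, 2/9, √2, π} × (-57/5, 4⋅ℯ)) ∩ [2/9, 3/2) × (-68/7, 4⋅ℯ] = {2/9, √2} × (-68/7, 4⋅ℯ)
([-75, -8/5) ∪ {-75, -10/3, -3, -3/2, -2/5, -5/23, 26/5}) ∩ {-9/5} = {-9/5}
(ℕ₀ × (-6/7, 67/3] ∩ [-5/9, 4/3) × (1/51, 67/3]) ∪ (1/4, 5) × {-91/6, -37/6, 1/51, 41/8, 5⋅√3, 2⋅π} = ({0, 1} × (1/51, 67/3]) ∪ ((1/4, 5) × {-91/6, -37/6, 1/51, 41/8, 5⋅√3, 2⋅π})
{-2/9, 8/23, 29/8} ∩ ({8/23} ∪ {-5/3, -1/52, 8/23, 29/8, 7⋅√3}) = {8/23, 29/8}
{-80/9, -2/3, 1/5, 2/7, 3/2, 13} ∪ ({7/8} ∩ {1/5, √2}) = {-80/9, -2/3, 1/5, 2/7, 3/2, 13}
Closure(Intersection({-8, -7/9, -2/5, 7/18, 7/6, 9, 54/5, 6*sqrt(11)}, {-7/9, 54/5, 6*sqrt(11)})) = {-7/9, 54/5, 6*sqrt(11)}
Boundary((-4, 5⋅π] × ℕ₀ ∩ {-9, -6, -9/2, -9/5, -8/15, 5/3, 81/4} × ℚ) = {-9/5, -8/15, 5/3} × ℕ₀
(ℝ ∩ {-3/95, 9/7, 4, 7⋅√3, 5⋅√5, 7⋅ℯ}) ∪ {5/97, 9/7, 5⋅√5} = {-3/95, 5/97, 9/7, 4, 7⋅√3, 5⋅√5, 7⋅ℯ}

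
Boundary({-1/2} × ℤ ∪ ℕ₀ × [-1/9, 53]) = ({-1/2} × ℤ) ∪ (ℕ₀ × [-1/9, 53])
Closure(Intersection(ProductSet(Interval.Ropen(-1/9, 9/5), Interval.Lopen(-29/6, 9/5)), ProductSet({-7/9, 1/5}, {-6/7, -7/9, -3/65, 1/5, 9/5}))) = ProductSet({1/5}, {-6/7, -7/9, -3/65, 1/5, 9/5})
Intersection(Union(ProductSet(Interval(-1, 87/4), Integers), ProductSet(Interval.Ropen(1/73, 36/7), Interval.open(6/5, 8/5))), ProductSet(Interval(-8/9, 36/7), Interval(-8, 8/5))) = Union(ProductSet(Interval(-8/9, 36/7), Range(-8, 2, 1)), ProductSet(Interval.Ropen(1/73, 36/7), Interval.open(6/5, 8/5)))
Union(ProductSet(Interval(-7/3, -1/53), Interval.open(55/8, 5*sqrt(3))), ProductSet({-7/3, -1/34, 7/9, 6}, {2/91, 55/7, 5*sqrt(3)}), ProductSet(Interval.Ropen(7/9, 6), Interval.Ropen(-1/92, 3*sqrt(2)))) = Union(ProductSet({-7/3, -1/34, 7/9, 6}, {2/91, 55/7, 5*sqrt(3)}), ProductSet(Interval(-7/3, -1/53), Interval.open(55/8, 5*sqrt(3))), ProductSet(Interval.Ropen(7/9, 6), Interval.Ropen(-1/92, 3*sqrt(2))))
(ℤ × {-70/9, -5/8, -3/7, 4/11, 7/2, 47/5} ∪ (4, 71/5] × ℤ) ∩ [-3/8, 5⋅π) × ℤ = (4, 71/5] × ℤ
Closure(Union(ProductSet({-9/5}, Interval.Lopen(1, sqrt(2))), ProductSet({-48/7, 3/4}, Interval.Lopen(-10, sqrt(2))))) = Union(ProductSet({-9/5}, Interval(1, sqrt(2))), ProductSet({-48/7, 3/4}, Interval(-10, sqrt(2))))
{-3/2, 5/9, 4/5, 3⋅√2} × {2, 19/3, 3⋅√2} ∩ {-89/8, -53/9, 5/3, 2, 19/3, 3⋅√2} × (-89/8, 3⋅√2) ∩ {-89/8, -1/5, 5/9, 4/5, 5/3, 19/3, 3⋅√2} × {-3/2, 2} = {3⋅√2} × {2}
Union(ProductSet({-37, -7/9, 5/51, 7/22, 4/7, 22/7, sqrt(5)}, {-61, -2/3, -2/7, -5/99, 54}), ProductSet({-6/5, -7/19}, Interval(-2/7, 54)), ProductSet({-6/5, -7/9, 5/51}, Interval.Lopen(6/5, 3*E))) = Union(ProductSet({-6/5, -7/19}, Interval(-2/7, 54)), ProductSet({-6/5, -7/9, 5/51}, Interval.Lopen(6/5, 3*E)), ProductSet({-37, -7/9, 5/51, 7/22, 4/7, 22/7, sqrt(5)}, {-61, -2/3, -2/7, -5/99, 54}))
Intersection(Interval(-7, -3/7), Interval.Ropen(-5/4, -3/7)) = Interval.Ropen(-5/4, -3/7)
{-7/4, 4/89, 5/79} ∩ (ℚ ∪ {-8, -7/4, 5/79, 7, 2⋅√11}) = {-7/4, 4/89, 5/79}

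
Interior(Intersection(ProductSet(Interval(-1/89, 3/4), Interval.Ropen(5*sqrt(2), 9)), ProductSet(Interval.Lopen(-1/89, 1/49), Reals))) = ProductSet(Interval.open(-1/89, 1/49), Interval.open(5*sqrt(2), 9))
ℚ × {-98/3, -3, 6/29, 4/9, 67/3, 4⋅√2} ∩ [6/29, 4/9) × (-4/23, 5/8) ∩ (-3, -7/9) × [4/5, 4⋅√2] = ∅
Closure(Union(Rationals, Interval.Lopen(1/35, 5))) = Union(Interval(-oo, oo), Rationals)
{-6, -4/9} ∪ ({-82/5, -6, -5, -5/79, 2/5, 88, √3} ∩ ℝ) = {-82/5, -6, -5, -4/9, -5/79, 2/5, 88, √3}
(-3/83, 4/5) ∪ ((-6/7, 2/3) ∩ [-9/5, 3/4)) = (-6/7, 4/5)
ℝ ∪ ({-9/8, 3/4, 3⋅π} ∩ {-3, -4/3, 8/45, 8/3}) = ℝ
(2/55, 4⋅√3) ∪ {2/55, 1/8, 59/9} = [2/55, 4⋅√3)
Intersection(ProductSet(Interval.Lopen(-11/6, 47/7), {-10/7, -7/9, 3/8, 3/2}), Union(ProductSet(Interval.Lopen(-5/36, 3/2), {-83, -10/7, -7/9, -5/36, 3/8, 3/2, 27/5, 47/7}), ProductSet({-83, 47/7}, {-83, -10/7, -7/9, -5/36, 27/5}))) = Union(ProductSet({47/7}, {-10/7, -7/9}), ProductSet(Interval.Lopen(-5/36, 3/2), {-10/7, -7/9, 3/8, 3/2}))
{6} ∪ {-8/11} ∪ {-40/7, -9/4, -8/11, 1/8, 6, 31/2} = {-40/7, -9/4, -8/11, 1/8, 6, 31/2}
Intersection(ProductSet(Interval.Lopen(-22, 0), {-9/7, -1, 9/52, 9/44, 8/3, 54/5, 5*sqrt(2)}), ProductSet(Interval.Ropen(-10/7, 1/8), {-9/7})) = ProductSet(Interval(-10/7, 0), {-9/7})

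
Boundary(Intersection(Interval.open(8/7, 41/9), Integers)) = Range(2, 5, 1)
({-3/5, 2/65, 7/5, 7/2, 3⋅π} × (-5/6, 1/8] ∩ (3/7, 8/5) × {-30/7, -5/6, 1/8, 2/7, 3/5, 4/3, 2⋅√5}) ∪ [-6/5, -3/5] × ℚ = ({7/5} × {1/8}) ∪ ([-6/5, -3/5] × ℚ)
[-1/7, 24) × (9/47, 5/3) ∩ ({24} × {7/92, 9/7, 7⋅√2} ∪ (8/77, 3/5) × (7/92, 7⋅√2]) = (8/77, 3/5) × (9/47, 5/3)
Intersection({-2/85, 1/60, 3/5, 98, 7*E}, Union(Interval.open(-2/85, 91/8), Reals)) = {-2/85, 1/60, 3/5, 98, 7*E}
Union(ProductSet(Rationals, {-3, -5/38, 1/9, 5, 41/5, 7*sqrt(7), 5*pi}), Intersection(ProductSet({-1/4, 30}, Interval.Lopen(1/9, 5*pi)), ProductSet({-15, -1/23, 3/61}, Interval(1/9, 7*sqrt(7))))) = ProductSet(Rationals, {-3, -5/38, 1/9, 5, 41/5, 7*sqrt(7), 5*pi})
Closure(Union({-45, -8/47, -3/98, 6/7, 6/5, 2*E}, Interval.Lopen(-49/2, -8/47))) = Union({-45, -3/98, 6/7, 6/5, 2*E}, Interval(-49/2, -8/47))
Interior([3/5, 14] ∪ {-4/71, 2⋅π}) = (3/5, 14)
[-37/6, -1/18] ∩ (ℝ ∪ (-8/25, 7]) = [-37/6, -1/18]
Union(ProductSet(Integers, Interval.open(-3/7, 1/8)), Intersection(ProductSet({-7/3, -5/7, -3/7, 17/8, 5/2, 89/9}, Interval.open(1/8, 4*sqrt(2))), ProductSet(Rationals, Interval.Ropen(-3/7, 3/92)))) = ProductSet(Integers, Interval.open(-3/7, 1/8))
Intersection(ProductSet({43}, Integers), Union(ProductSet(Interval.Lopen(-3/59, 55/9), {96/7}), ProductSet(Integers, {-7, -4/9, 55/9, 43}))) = ProductSet({43}, {-7, 43})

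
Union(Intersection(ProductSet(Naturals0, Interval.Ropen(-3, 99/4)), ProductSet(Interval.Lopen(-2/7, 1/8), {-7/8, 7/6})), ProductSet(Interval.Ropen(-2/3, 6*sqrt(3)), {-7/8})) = Union(ProductSet(Interval.Ropen(-2/3, 6*sqrt(3)), {-7/8}), ProductSet(Range(0, 1, 1), {-7/8, 7/6}))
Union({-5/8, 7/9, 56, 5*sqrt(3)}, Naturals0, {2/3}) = Union({-5/8, 2/3, 7/9, 5*sqrt(3)}, Naturals0)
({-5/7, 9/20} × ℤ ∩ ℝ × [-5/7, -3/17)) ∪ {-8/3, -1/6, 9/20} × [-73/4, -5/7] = {-8/3, -1/6, 9/20} × [-73/4, -5/7]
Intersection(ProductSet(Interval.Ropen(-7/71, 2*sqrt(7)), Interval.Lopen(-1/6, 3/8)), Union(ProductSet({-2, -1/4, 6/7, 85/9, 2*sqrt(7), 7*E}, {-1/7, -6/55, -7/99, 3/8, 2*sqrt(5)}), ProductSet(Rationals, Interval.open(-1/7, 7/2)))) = Union(ProductSet({6/7}, {-1/7, -6/55, -7/99, 3/8}), ProductSet(Intersection(Interval.Ropen(-7/71, 2*sqrt(7)), Rationals), Interval.Lopen(-1/7, 3/8)))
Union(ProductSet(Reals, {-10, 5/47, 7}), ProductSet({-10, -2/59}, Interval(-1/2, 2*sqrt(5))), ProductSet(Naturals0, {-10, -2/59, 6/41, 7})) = Union(ProductSet({-10, -2/59}, Interval(-1/2, 2*sqrt(5))), ProductSet(Naturals0, {-10, -2/59, 6/41, 7}), ProductSet(Reals, {-10, 5/47, 7}))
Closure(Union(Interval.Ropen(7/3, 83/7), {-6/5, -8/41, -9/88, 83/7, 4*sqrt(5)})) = Union({-6/5, -8/41, -9/88}, Interval(7/3, 83/7))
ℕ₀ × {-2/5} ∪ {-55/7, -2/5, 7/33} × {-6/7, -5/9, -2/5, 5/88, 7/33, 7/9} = (ℕ₀ × {-2/5}) ∪ ({-55/7, -2/5, 7/33} × {-6/7, -5/9, -2/5, 5/88, 7/33, 7/9})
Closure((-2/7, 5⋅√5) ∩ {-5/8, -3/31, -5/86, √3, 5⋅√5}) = {-3/31, -5/86, √3}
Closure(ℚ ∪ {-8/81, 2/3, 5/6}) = ℝ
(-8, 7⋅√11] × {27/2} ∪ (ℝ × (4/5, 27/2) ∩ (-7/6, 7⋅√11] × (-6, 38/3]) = ((-8, 7⋅√11] × {27/2}) ∪ ((-7/6, 7⋅√11] × (4/5, 38/3])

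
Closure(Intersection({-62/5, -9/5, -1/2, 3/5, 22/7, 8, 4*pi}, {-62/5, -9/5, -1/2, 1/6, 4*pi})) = {-62/5, -9/5, -1/2, 4*pi}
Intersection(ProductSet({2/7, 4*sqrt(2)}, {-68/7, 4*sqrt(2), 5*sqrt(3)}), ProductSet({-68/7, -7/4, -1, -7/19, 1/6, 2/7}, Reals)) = ProductSet({2/7}, {-68/7, 4*sqrt(2), 5*sqrt(3)})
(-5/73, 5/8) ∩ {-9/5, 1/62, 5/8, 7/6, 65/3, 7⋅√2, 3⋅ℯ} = {1/62}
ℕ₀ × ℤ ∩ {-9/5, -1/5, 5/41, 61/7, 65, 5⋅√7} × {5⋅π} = ∅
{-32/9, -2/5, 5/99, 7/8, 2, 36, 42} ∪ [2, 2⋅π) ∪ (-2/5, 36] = {-32/9, 42} ∪ [-2/5, 36]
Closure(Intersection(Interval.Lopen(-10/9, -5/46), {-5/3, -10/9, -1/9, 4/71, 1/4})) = {-1/9}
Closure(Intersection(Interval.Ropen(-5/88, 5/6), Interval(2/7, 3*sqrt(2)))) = Interval(2/7, 5/6)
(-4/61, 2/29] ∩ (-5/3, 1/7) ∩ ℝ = (-4/61, 2/29]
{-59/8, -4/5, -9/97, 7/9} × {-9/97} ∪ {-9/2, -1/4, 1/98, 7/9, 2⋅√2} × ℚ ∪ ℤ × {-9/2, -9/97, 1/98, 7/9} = (ℤ × {-9/2, -9/97, 1/98, 7/9}) ∪ ({-59/8, -4/5, -9/97, 7/9} × {-9/97}) ∪ ({-9/2, -1/4, 1/98, 7/9, 2⋅√2} × ℚ)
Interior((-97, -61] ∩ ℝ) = (-97, -61)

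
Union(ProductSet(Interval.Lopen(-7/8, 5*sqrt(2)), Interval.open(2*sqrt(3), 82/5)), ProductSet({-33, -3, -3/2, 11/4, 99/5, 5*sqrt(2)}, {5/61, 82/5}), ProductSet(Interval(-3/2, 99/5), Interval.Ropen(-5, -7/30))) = Union(ProductSet({-33, -3, -3/2, 11/4, 99/5, 5*sqrt(2)}, {5/61, 82/5}), ProductSet(Interval(-3/2, 99/5), Interval.Ropen(-5, -7/30)), ProductSet(Interval.Lopen(-7/8, 5*sqrt(2)), Interval.open(2*sqrt(3), 82/5)))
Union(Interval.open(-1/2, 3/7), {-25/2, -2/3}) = Union({-25/2, -2/3}, Interval.open(-1/2, 3/7))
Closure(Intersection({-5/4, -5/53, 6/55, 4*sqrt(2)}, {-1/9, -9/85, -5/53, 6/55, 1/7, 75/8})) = {-5/53, 6/55}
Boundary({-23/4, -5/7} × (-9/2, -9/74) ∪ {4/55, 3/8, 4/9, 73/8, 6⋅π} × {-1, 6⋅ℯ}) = ({-23/4, -5/7} × [-9/2, -9/74]) ∪ ({4/55, 3/8, 4/9, 73/8, 6⋅π} × {-1, 6⋅ℯ})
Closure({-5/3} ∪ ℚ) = ℝ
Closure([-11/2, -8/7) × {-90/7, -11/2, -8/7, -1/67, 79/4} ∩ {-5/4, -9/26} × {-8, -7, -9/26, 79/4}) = {-5/4} × {79/4}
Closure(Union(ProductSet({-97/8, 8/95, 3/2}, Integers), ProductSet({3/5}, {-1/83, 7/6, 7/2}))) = Union(ProductSet({3/5}, {-1/83, 7/6, 7/2}), ProductSet({-97/8, 8/95, 3/2}, Integers))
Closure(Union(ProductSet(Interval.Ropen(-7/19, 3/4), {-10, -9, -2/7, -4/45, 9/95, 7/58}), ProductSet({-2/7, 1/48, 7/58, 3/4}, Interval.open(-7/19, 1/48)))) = Union(ProductSet({-2/7, 1/48, 7/58, 3/4}, Interval(-7/19, 1/48)), ProductSet(Interval(-7/19, 3/4), {-10, -9, -2/7, -4/45, 9/95, 7/58}))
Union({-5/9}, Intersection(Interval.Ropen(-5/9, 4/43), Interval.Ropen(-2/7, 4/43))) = Union({-5/9}, Interval.Ropen(-2/7, 4/43))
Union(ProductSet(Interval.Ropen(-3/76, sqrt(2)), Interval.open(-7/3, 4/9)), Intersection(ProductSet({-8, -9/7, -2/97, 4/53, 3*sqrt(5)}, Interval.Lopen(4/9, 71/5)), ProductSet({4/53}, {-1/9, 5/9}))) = Union(ProductSet({4/53}, {5/9}), ProductSet(Interval.Ropen(-3/76, sqrt(2)), Interval.open(-7/3, 4/9)))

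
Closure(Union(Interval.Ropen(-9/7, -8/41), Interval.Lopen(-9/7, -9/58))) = Interval(-9/7, -9/58)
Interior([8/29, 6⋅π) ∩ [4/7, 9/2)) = (4/7, 9/2)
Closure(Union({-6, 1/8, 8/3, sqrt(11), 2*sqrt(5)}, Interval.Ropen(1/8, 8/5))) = Union({-6, 8/3, sqrt(11), 2*sqrt(5)}, Interval(1/8, 8/5))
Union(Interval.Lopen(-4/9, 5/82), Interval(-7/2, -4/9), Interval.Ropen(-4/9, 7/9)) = Interval.Ropen(-7/2, 7/9)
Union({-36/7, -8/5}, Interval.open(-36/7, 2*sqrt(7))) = Interval.Ropen(-36/7, 2*sqrt(7))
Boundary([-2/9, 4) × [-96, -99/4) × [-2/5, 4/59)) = ((({-2/9, 4} × [-96, -99/4]) ∪ ([-2/9, 4] × {-96, -99/4})) × [-2/5, 4/59]) ∪ ((({-2/9, 4} × [-96, -99/4]) ∪ ([-2/9, 4] × {-96, -99/4}) ∪ ([-2/9, 4) × [-96, -99/4))) × {-2/5, 4/59})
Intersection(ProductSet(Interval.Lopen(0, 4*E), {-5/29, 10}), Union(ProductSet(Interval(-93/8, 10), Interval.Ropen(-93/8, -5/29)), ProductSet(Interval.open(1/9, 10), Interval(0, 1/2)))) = EmptySet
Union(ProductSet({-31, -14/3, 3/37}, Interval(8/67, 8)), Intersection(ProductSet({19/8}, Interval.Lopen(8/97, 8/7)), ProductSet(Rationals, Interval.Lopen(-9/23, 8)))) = Union(ProductSet({19/8}, Interval.Lopen(8/97, 8/7)), ProductSet({-31, -14/3, 3/37}, Interval(8/67, 8)))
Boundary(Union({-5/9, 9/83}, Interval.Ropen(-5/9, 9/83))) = {-5/9, 9/83}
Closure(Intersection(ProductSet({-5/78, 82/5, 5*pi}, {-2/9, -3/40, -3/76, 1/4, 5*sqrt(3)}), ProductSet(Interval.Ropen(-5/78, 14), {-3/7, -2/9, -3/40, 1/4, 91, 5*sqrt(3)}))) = ProductSet({-5/78}, {-2/9, -3/40, 1/4, 5*sqrt(3)})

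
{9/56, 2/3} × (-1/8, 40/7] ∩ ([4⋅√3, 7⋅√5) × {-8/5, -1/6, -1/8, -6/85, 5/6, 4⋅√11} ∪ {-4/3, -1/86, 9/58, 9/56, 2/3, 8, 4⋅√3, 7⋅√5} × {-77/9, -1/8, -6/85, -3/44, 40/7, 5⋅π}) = {9/56, 2/3} × {-6/85, -3/44, 40/7}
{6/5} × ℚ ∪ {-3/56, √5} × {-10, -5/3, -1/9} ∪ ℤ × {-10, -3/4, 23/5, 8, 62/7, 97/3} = ({6/5} × ℚ) ∪ (ℤ × {-10, -3/4, 23/5, 8, 62/7, 97/3}) ∪ ({-3/56, √5} × {-10, -5/3, -1/9})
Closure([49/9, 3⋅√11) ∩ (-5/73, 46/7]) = [49/9, 46/7]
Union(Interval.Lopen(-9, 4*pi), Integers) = Union(Integers, Interval(-9, 4*pi))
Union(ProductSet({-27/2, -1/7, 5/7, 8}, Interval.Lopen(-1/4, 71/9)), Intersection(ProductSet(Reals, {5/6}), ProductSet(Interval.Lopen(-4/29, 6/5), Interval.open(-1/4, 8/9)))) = Union(ProductSet({-27/2, -1/7, 5/7, 8}, Interval.Lopen(-1/4, 71/9)), ProductSet(Interval.Lopen(-4/29, 6/5), {5/6}))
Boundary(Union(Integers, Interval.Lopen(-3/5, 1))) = Union(Complement(Integers, Interval.open(-3/5, 1)), {-3/5})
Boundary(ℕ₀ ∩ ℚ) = ℕ₀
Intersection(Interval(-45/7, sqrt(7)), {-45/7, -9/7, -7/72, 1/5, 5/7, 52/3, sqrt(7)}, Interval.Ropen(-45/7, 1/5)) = {-45/7, -9/7, -7/72}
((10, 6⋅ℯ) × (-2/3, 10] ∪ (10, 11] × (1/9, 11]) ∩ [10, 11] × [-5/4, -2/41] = (10, 11] × (-2/3, -2/41]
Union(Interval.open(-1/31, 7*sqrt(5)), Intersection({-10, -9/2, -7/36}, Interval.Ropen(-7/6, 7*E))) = Union({-7/36}, Interval.open(-1/31, 7*sqrt(5)))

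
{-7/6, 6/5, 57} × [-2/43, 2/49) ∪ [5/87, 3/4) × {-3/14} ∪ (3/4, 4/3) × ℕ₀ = ((3/4, 4/3) × ℕ₀) ∪ ([5/87, 3/4) × {-3/14}) ∪ ({-7/6, 6/5, 57} × [-2/43, 2/49))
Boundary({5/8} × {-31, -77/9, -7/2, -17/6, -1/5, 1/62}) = {5/8} × {-31, -77/9, -7/2, -17/6, -1/5, 1/62}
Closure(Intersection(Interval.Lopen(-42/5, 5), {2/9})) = {2/9}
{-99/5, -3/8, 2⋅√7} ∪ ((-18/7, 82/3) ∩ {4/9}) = {-99/5, -3/8, 4/9, 2⋅√7}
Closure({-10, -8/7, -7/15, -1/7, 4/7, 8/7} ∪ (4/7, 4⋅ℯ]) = {-10, -8/7, -7/15, -1/7} ∪ [4/7, 4⋅ℯ]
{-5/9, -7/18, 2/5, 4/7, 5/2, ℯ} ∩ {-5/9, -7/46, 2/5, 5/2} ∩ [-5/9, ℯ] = {-5/9, 2/5, 5/2}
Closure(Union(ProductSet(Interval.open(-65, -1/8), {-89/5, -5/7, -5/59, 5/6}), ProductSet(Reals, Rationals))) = ProductSet(Reals, Reals)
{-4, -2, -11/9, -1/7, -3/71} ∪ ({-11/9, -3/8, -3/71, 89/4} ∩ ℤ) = {-4, -2, -11/9, -1/7, -3/71}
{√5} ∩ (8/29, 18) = {√5}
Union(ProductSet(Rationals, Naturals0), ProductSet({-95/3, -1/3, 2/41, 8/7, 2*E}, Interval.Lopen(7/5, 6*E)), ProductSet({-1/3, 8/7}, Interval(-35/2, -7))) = Union(ProductSet({-1/3, 8/7}, Interval(-35/2, -7)), ProductSet({-95/3, -1/3, 2/41, 8/7, 2*E}, Interval.Lopen(7/5, 6*E)), ProductSet(Rationals, Naturals0))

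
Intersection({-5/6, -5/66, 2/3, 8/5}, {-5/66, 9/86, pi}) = {-5/66}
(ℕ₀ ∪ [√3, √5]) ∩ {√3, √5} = {√3, √5}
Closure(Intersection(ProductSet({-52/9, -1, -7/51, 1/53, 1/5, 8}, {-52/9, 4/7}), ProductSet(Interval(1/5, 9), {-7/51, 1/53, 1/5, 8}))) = EmptySet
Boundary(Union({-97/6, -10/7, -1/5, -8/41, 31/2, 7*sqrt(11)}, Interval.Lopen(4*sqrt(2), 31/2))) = {-97/6, -10/7, -1/5, -8/41, 31/2, 7*sqrt(11), 4*sqrt(2)}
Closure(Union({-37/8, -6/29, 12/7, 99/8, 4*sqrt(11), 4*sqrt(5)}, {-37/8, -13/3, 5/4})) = {-37/8, -13/3, -6/29, 5/4, 12/7, 99/8, 4*sqrt(11), 4*sqrt(5)}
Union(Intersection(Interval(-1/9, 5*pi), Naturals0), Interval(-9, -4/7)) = Union(Interval(-9, -4/7), Range(0, 16, 1))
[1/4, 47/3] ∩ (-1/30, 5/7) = [1/4, 5/7)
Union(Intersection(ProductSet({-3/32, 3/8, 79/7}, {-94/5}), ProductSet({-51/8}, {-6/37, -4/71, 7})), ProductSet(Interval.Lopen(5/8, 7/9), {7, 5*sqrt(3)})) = ProductSet(Interval.Lopen(5/8, 7/9), {7, 5*sqrt(3)})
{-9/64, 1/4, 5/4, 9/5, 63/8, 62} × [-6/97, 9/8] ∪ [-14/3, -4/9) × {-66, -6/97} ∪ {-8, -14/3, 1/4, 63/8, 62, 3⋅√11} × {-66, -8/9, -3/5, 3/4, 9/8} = ([-14/3, -4/9) × {-66, -6/97}) ∪ ({-9/64, 1/4, 5/4, 9/5, 63/8, 62} × [-6/97, 9/8]) ∪ ({-8, -14/3, 1/4, 63/8, 62, 3⋅√11} × {-66, -8/9, -3/5, 3/4, 9/8})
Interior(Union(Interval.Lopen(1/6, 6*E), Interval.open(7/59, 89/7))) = Interval.open(7/59, 6*E)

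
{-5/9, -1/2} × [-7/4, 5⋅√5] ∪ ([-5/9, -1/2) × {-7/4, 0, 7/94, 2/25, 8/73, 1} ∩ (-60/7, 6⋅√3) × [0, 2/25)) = ([-5/9, -1/2) × {0, 7/94}) ∪ ({-5/9, -1/2} × [-7/4, 5⋅√5])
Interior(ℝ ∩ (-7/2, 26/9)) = (-7/2, 26/9)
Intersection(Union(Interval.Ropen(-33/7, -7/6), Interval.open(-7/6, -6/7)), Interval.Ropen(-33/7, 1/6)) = Union(Interval.Ropen(-33/7, -7/6), Interval.open(-7/6, -6/7))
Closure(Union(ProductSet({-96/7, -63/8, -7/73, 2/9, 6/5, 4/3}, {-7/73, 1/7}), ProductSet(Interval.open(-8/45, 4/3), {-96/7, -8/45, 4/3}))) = Union(ProductSet({-96/7, -63/8, -7/73, 2/9, 6/5, 4/3}, {-7/73, 1/7}), ProductSet(Interval(-8/45, 4/3), {-96/7, -8/45, 4/3}))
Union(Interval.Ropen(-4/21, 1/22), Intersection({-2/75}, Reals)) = Interval.Ropen(-4/21, 1/22)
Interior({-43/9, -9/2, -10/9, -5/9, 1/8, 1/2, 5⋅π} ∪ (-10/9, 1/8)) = (-10/9, 1/8)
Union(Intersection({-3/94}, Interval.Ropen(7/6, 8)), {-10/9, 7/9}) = {-10/9, 7/9}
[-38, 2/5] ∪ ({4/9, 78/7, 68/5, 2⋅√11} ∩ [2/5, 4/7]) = [-38, 2/5] ∪ {4/9}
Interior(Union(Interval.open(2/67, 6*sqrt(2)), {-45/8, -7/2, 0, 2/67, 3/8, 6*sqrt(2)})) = Interval.open(2/67, 6*sqrt(2))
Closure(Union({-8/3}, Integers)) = Union({-8/3}, Integers)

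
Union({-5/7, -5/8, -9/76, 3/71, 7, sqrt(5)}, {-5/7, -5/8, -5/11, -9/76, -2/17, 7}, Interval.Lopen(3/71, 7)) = Union({-5/7, -5/8, -5/11, -9/76, -2/17}, Interval(3/71, 7))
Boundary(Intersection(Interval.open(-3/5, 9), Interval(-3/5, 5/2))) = {-3/5, 5/2}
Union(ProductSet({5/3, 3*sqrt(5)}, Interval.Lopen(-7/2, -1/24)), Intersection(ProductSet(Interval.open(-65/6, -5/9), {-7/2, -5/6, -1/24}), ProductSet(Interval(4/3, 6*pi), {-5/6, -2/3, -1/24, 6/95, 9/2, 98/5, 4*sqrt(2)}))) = ProductSet({5/3, 3*sqrt(5)}, Interval.Lopen(-7/2, -1/24))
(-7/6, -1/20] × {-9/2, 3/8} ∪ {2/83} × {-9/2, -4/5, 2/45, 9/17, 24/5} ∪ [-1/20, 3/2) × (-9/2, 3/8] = ({2/83} × {-9/2, -4/5, 2/45, 9/17, 24/5}) ∪ ((-7/6, -1/20] × {-9/2, 3/8}) ∪ ([-1/20, 3/2) × (-9/2, 3/8])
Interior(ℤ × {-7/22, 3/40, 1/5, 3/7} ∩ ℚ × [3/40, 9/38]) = ∅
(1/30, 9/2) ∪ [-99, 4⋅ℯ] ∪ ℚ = ℚ ∪ [-99, 4⋅ℯ]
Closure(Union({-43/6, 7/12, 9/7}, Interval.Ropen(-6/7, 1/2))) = Union({-43/6, 7/12, 9/7}, Interval(-6/7, 1/2))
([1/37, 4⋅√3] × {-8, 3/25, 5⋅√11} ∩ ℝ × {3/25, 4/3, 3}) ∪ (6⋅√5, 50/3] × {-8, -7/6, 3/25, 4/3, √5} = ([1/37, 4⋅√3] × {3/25}) ∪ ((6⋅√5, 50/3] × {-8, -7/6, 3/25, 4/3, √5})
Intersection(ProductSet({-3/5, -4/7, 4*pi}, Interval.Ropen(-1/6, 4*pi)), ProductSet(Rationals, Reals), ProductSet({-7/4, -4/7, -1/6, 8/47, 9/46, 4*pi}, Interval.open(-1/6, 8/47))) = ProductSet({-4/7}, Interval.open(-1/6, 8/47))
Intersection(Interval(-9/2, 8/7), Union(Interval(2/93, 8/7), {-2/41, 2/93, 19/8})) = Union({-2/41}, Interval(2/93, 8/7))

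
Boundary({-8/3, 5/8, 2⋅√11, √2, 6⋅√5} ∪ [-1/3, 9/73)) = {-8/3, -1/3, 9/73, 5/8, 2⋅√11, √2, 6⋅√5}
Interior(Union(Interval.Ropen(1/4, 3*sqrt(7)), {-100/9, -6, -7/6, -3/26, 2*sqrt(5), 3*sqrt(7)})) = Interval.open(1/4, 3*sqrt(7))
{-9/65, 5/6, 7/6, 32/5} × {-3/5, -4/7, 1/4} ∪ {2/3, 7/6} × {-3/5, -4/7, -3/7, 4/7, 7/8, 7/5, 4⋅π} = ({-9/65, 5/6, 7/6, 32/5} × {-3/5, -4/7, 1/4}) ∪ ({2/3, 7/6} × {-3/5, -4/7, -3/7, 4/7, 7/8, 7/5, 4⋅π})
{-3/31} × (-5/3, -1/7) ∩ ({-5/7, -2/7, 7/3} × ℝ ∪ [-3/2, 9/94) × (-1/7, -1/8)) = ∅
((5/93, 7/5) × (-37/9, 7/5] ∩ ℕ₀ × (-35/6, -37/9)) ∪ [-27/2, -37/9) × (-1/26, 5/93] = [-27/2, -37/9) × (-1/26, 5/93]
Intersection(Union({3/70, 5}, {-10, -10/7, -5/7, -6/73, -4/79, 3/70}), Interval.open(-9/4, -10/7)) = EmptySet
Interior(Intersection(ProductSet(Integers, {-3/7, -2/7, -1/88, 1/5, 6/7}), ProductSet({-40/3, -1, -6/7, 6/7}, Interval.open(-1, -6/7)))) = EmptySet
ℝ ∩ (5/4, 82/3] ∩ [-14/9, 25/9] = (5/4, 25/9]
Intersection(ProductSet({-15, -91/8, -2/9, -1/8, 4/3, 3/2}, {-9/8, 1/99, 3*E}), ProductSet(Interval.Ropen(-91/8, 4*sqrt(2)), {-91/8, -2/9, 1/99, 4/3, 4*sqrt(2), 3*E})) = ProductSet({-91/8, -2/9, -1/8, 4/3, 3/2}, {1/99, 3*E})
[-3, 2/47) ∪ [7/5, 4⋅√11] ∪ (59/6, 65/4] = [-3, 2/47) ∪ [7/5, 65/4]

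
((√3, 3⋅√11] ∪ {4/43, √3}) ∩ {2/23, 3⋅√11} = {3⋅√11}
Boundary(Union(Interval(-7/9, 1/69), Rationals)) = Union(Interval(-oo, -7/9), Interval(1/69, oo))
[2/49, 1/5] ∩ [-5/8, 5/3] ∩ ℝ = [2/49, 1/5]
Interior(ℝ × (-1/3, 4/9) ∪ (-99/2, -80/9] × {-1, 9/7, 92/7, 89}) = ℝ × (-1/3, 4/9)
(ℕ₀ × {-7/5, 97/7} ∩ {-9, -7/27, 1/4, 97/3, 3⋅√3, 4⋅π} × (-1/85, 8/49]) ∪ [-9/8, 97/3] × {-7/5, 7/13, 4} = [-9/8, 97/3] × {-7/5, 7/13, 4}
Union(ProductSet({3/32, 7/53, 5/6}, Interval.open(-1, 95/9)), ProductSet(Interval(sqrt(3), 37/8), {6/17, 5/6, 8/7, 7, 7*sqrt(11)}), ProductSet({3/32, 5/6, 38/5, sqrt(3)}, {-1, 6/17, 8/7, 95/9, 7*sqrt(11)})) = Union(ProductSet({3/32, 7/53, 5/6}, Interval.open(-1, 95/9)), ProductSet({3/32, 5/6, 38/5, sqrt(3)}, {-1, 6/17, 8/7, 95/9, 7*sqrt(11)}), ProductSet(Interval(sqrt(3), 37/8), {6/17, 5/6, 8/7, 7, 7*sqrt(11)}))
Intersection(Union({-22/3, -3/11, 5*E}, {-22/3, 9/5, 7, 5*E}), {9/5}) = {9/5}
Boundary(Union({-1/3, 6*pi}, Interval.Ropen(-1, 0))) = {-1, 0, 6*pi}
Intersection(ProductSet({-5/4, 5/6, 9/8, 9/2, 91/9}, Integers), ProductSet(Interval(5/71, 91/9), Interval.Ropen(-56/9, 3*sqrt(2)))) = ProductSet({5/6, 9/8, 9/2, 91/9}, Range(-6, 5, 1))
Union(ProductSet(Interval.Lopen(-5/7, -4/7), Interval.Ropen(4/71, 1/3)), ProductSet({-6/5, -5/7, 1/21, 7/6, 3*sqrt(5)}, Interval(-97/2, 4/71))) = Union(ProductSet({-6/5, -5/7, 1/21, 7/6, 3*sqrt(5)}, Interval(-97/2, 4/71)), ProductSet(Interval.Lopen(-5/7, -4/7), Interval.Ropen(4/71, 1/3)))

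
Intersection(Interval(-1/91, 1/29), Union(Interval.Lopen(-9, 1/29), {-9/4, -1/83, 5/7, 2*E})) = Interval(-1/91, 1/29)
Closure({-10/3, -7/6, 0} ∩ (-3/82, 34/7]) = {0}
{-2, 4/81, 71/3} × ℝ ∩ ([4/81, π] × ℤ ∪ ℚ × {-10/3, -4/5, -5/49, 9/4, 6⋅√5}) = ({4/81} × ℤ) ∪ ({-2, 4/81, 71/3} × {-10/3, -4/5, -5/49, 9/4, 6⋅√5})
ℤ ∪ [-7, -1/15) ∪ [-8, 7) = ℤ ∪ [-8, 7]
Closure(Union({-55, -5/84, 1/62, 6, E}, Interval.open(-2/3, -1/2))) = Union({-55, -5/84, 1/62, 6, E}, Interval(-2/3, -1/2))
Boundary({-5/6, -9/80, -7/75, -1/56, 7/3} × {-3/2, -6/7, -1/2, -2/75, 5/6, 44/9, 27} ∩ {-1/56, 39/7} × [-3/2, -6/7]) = {-1/56} × {-3/2, -6/7}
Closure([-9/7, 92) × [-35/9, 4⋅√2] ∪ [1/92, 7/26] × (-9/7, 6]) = ([1/92, 7/26] × (-9/7, 6]) ∪ ([-9/7, 92] × [-35/9, 4⋅√2])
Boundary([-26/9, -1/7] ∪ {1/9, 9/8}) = {-26/9, -1/7, 1/9, 9/8}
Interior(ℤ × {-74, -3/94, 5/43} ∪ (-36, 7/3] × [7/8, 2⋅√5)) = ((-36, 7/3) ∪ ((-36, 7/3) \ ℤ)) × (7/8, 2⋅√5)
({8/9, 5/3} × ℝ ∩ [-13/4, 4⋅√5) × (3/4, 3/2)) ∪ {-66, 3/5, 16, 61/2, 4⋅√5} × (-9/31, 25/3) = ({8/9, 5/3} × (3/4, 3/2)) ∪ ({-66, 3/5, 16, 61/2, 4⋅√5} × (-9/31, 25/3))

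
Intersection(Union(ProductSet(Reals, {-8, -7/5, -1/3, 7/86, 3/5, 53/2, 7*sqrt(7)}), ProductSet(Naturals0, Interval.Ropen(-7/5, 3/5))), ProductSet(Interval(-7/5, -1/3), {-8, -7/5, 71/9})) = ProductSet(Interval(-7/5, -1/3), {-8, -7/5})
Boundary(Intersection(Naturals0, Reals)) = Naturals0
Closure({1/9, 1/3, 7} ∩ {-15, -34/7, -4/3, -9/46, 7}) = {7}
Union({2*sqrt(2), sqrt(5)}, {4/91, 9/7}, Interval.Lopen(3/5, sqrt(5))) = Union({4/91, 2*sqrt(2)}, Interval.Lopen(3/5, sqrt(5)))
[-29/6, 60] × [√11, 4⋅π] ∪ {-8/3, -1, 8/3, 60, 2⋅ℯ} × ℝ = ({-8/3, -1, 8/3, 60, 2⋅ℯ} × ℝ) ∪ ([-29/6, 60] × [√11, 4⋅π])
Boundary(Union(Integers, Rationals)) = Reals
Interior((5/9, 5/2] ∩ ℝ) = (5/9, 5/2)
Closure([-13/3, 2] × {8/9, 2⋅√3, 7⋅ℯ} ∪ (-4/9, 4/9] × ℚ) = ([-4/9, 4/9] × ℝ) ∪ ([-13/3, 2] × {8/9, 2⋅√3, 7⋅ℯ})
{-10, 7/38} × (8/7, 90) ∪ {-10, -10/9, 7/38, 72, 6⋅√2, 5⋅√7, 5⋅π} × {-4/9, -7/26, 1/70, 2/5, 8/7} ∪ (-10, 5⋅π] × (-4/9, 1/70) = ({-10, 7/38} × (8/7, 90)) ∪ ((-10, 5⋅π] × (-4/9, 1/70)) ∪ ({-10, -10/9, 7/38, 72, 6⋅√2, 5⋅√7, 5⋅π} × {-4/9, -7/26, 1/70, 2/5, 8/7})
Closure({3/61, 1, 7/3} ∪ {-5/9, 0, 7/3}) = {-5/9, 0, 3/61, 1, 7/3}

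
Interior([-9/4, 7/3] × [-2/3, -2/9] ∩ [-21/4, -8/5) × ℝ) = (-9/4, -8/5) × (-2/3, -2/9)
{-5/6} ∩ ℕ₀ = ∅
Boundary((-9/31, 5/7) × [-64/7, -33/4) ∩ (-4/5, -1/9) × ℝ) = ({-9/31, -1/9} × [-64/7, -33/4]) ∪ ([-9/31, -1/9] × {-64/7, -33/4})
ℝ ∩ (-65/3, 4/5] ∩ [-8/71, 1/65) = [-8/71, 1/65)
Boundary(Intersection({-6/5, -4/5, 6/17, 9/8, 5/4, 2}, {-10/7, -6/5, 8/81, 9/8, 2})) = {-6/5, 9/8, 2}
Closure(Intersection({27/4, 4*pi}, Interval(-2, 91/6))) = {27/4, 4*pi}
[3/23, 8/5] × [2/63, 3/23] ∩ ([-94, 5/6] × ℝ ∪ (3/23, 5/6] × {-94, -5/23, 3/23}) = [3/23, 5/6] × [2/63, 3/23]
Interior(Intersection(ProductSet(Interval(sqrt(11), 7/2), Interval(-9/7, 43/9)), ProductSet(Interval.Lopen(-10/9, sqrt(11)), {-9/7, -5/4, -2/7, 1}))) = EmptySet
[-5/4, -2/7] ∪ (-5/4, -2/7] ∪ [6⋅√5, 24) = [-5/4, -2/7] ∪ [6⋅√5, 24)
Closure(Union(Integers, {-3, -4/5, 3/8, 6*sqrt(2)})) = Union({-4/5, 3/8, 6*sqrt(2)}, Integers)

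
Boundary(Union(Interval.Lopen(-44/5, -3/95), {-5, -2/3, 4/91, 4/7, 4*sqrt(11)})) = {-44/5, -3/95, 4/91, 4/7, 4*sqrt(11)}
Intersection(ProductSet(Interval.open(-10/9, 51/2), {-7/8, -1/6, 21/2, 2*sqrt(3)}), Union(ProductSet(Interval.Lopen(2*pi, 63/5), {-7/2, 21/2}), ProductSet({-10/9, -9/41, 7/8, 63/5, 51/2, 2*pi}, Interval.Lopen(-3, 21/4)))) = Union(ProductSet({-9/41, 7/8, 63/5, 2*pi}, {-7/8, -1/6, 2*sqrt(3)}), ProductSet(Interval.Lopen(2*pi, 63/5), {21/2}))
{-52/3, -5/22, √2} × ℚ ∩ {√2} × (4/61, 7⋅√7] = {√2} × (ℚ ∩ (4/61, 7⋅√7])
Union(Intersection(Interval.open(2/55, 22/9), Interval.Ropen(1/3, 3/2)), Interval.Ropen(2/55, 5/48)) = Union(Interval.Ropen(2/55, 5/48), Interval.Ropen(1/3, 3/2))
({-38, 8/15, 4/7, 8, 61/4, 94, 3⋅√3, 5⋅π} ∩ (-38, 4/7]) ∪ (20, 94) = {8/15, 4/7} ∪ (20, 94)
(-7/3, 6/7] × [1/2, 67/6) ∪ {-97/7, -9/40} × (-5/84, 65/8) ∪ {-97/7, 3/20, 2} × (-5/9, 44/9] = ({-97/7, -9/40} × (-5/84, 65/8)) ∪ ({-97/7, 3/20, 2} × (-5/9, 44/9]) ∪ ((-7/3, 6/7] × [1/2, 67/6))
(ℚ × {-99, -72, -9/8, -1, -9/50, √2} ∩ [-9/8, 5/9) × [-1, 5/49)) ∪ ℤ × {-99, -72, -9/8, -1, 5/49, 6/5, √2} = ((ℚ ∩ [-9/8, 5/9)) × {-1, -9/50}) ∪ (ℤ × {-99, -72, -9/8, -1, 5/49, 6/5, √2})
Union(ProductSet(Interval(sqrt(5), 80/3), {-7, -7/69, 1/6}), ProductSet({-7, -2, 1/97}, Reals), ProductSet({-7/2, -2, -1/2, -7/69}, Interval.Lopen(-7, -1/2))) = Union(ProductSet({-7, -2, 1/97}, Reals), ProductSet({-7/2, -2, -1/2, -7/69}, Interval.Lopen(-7, -1/2)), ProductSet(Interval(sqrt(5), 80/3), {-7, -7/69, 1/6}))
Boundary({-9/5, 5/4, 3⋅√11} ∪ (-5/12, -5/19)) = {-9/5, -5/12, -5/19, 5/4, 3⋅√11}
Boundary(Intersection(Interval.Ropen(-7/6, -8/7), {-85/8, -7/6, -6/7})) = {-7/6}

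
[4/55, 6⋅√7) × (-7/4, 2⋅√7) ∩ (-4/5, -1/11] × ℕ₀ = ∅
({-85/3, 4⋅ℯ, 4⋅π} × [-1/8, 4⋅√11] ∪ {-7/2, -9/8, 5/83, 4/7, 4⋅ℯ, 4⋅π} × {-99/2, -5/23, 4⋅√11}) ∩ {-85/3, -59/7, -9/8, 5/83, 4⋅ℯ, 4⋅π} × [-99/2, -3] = {-9/8, 5/83, 4⋅ℯ, 4⋅π} × {-99/2}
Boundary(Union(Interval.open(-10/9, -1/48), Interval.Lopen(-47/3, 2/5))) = {-47/3, 2/5}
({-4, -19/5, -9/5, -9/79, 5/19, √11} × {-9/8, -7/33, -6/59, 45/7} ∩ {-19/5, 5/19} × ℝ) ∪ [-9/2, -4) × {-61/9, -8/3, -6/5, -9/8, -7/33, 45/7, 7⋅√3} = ({-19/5, 5/19} × {-9/8, -7/33, -6/59, 45/7}) ∪ ([-9/2, -4) × {-61/9, -8/3, -6/5, -9/8, -7/33, 45/7, 7⋅√3})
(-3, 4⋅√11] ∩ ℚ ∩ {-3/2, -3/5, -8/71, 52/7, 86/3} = {-3/2, -3/5, -8/71, 52/7}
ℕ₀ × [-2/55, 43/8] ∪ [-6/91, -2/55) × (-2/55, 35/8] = (ℕ₀ × [-2/55, 43/8]) ∪ ([-6/91, -2/55) × (-2/55, 35/8])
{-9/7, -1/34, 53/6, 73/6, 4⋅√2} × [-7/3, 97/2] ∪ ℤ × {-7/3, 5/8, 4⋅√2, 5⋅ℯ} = (ℤ × {-7/3, 5/8, 4⋅√2, 5⋅ℯ}) ∪ ({-9/7, -1/34, 53/6, 73/6, 4⋅√2} × [-7/3, 97/2])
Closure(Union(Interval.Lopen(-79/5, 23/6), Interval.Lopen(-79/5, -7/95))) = Interval(-79/5, 23/6)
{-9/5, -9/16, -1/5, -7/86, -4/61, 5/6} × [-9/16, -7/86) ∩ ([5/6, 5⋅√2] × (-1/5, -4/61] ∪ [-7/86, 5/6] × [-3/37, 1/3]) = {5/6} × (-1/5, -7/86)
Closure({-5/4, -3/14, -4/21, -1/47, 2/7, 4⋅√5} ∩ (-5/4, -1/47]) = {-3/14, -4/21, -1/47}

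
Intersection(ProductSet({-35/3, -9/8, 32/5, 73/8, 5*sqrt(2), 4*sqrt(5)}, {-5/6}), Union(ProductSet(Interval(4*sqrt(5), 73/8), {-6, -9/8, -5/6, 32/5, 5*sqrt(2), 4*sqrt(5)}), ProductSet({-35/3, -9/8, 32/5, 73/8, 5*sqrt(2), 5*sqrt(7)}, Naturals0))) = ProductSet({73/8, 4*sqrt(5)}, {-5/6})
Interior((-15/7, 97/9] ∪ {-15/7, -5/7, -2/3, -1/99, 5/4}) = (-15/7, 97/9)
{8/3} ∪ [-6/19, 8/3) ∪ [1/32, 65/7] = [-6/19, 65/7]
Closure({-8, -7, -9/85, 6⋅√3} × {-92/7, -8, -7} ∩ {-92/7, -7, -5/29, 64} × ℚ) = {-7} × {-92/7, -8, -7}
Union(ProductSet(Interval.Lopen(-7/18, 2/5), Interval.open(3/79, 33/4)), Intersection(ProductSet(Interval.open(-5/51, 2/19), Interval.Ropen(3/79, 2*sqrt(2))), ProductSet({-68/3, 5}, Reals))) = ProductSet(Interval.Lopen(-7/18, 2/5), Interval.open(3/79, 33/4))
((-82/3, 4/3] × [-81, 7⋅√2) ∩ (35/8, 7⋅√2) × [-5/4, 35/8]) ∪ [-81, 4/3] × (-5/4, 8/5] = [-81, 4/3] × (-5/4, 8/5]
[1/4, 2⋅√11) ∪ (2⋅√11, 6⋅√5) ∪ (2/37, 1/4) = (2/37, 2⋅√11) ∪ (2⋅√11, 6⋅√5)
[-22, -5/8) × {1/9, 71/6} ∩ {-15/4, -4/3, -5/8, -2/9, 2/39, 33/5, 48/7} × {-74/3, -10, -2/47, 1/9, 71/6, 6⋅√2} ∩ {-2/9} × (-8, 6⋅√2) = ∅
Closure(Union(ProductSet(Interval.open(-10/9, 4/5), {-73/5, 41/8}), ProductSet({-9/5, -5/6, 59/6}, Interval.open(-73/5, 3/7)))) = Union(ProductSet({-9/5, -5/6, 59/6}, Interval(-73/5, 3/7)), ProductSet(Interval(-10/9, 4/5), {-73/5, 41/8}))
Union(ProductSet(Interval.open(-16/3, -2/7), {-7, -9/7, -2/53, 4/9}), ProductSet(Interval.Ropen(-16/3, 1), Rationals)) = ProductSet(Interval.Ropen(-16/3, 1), Rationals)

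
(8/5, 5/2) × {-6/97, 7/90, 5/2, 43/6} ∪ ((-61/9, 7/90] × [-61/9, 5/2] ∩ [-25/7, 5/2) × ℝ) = ([-25/7, 7/90] × [-61/9, 5/2]) ∪ ((8/5, 5/2) × {-6/97, 7/90, 5/2, 43/6})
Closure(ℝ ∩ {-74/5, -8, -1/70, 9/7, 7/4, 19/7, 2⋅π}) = {-74/5, -8, -1/70, 9/7, 7/4, 19/7, 2⋅π}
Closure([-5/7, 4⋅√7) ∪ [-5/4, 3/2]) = [-5/4, 4⋅√7]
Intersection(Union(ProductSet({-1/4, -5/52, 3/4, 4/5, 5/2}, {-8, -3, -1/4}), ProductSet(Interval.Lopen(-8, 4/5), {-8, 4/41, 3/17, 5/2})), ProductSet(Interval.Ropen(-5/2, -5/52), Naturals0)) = EmptySet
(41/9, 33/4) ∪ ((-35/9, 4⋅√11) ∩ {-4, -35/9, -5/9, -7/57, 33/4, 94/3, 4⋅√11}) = {-5/9, -7/57} ∪ (41/9, 33/4]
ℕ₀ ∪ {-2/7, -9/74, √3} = {-2/7, -9/74, √3} ∪ ℕ₀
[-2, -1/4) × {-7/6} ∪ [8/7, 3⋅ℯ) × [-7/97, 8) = ([-2, -1/4) × {-7/6}) ∪ ([8/7, 3⋅ℯ) × [-7/97, 8))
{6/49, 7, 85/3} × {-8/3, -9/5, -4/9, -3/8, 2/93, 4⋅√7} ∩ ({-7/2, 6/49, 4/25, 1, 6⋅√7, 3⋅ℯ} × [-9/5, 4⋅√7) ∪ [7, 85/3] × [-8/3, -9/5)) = ({7, 85/3} × {-8/3}) ∪ ({6/49} × {-9/5, -4/9, -3/8, 2/93})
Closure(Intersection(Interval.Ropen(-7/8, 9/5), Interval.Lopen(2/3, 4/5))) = Interval(2/3, 4/5)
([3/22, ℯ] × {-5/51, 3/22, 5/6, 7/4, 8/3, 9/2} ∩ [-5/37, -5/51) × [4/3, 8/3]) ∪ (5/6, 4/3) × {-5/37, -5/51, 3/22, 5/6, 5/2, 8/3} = (5/6, 4/3) × {-5/37, -5/51, 3/22, 5/6, 5/2, 8/3}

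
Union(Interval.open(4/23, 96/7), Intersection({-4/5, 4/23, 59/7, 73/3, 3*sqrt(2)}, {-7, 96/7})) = Interval.open(4/23, 96/7)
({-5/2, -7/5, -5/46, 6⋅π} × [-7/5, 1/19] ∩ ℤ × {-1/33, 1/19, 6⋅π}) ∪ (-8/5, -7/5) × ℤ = (-8/5, -7/5) × ℤ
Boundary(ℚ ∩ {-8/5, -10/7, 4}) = {-8/5, -10/7, 4}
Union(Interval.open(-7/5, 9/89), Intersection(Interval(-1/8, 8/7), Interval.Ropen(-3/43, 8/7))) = Interval.open(-7/5, 8/7)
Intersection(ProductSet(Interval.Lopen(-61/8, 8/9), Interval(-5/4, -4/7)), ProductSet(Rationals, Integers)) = ProductSet(Intersection(Interval.Lopen(-61/8, 8/9), Rationals), Range(-1, 0, 1))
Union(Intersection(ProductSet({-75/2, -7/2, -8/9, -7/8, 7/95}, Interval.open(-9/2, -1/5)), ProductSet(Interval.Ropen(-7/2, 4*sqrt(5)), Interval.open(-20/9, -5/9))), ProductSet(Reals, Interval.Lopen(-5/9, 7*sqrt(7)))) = Union(ProductSet({-7/2, -8/9, -7/8, 7/95}, Interval.open(-20/9, -5/9)), ProductSet(Reals, Interval.Lopen(-5/9, 7*sqrt(7))))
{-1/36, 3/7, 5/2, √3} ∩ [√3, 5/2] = {5/2, √3}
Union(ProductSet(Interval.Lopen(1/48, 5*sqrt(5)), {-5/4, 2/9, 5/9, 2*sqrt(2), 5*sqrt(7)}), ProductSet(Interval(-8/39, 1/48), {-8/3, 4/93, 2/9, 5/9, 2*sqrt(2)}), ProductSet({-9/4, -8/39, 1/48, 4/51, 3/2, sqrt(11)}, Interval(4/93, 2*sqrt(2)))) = Union(ProductSet({-9/4, -8/39, 1/48, 4/51, 3/2, sqrt(11)}, Interval(4/93, 2*sqrt(2))), ProductSet(Interval(-8/39, 1/48), {-8/3, 4/93, 2/9, 5/9, 2*sqrt(2)}), ProductSet(Interval.Lopen(1/48, 5*sqrt(5)), {-5/4, 2/9, 5/9, 2*sqrt(2), 5*sqrt(7)}))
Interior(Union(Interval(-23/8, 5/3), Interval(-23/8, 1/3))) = Interval.open(-23/8, 5/3)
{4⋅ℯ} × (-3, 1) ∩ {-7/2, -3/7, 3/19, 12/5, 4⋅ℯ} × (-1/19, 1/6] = {4⋅ℯ} × (-1/19, 1/6]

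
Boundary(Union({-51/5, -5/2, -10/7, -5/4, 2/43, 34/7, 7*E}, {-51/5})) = {-51/5, -5/2, -10/7, -5/4, 2/43, 34/7, 7*E}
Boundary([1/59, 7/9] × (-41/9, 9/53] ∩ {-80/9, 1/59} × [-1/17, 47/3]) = {1/59} × [-1/17, 9/53]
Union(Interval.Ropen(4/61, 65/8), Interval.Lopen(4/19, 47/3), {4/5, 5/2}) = Interval(4/61, 47/3)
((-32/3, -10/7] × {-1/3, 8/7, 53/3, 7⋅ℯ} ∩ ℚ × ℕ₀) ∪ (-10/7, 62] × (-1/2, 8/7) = (-10/7, 62] × (-1/2, 8/7)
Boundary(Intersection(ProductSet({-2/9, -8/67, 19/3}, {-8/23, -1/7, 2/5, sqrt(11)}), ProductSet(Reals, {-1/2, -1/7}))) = ProductSet({-2/9, -8/67, 19/3}, {-1/7})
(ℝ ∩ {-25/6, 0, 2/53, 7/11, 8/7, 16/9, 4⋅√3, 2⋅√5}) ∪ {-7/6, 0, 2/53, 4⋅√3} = {-25/6, -7/6, 0, 2/53, 7/11, 8/7, 16/9, 4⋅√3, 2⋅√5}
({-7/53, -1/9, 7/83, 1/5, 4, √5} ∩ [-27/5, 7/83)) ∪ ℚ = ℚ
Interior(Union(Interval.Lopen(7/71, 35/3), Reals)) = Interval(-oo, oo)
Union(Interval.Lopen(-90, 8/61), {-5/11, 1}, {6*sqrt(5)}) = Union({1, 6*sqrt(5)}, Interval.Lopen(-90, 8/61))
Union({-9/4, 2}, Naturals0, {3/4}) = Union({-9/4, 3/4}, Naturals0)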